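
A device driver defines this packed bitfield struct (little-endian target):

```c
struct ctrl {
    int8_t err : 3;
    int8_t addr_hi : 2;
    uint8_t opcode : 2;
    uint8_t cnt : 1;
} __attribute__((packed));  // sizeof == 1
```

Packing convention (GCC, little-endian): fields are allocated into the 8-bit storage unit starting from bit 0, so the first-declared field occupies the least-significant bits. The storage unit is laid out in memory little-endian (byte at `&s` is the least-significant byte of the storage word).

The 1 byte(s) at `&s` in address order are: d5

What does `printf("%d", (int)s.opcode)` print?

[0]=0xd5 (little-endian) → word 0xd5
err [0+:3] = (word>>0) & 0x7 = 5
addr_hi [3+:2] = (word>>3) & 0x3 = 2
opcode [5+:2] = (word>>5) & 0x3 = 2  ←
cnt [7+:1] = (word>>7) & 0x1 = 1

2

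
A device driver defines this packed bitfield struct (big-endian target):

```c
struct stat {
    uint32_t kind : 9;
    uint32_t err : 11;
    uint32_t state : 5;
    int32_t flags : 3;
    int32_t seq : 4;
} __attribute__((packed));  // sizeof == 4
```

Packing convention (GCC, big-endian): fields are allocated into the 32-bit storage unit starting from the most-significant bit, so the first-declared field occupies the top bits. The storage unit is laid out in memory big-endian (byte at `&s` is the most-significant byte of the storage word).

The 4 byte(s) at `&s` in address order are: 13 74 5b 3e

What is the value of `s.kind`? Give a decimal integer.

[0]=0x13 [1]=0x74 [2]=0x5b [3]=0x3e (big-endian) → word 0x13745b3e
kind:9 @ bit 23 → (0x13745b3e>>23)&0x1ff = 0x26  ←
err:11 @ bit 12 → (0x13745b3e>>12)&0x7ff = 0x745
state:5 @ bit 7 → (0x13745b3e>>7)&0x1f = 0x16
flags:3 @ bit 4 → (0x13745b3e>>4)&0x7 = 0x3
seq:4 @ bit 0 → (0x13745b3e>>0)&0xf = 0xe

38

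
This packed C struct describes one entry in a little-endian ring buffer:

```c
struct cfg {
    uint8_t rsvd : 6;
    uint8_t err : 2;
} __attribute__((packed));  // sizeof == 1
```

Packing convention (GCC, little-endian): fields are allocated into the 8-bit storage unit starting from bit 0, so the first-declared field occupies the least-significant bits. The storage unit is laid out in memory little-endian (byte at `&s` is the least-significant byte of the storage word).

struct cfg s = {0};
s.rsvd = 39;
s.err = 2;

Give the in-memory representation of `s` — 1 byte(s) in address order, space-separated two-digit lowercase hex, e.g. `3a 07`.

a7

rsvd:6 = 39 → 0x27 << 0 → word 0x27
err:2 = 2 → 0x2 << 6 → word 0xa7
word = 0xa7 → little-endian bytes:
  [0]=0xa7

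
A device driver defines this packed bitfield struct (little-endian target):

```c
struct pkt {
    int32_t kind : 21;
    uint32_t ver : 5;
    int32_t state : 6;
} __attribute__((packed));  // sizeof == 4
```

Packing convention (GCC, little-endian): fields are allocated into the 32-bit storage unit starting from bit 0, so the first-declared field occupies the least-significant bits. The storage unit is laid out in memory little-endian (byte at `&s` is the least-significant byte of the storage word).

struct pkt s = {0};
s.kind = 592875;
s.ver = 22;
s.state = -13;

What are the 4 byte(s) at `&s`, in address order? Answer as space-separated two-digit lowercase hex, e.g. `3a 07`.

eb 0b c9 ce

kind (21b) val=592875 bits=0x90beb at bit 0: 0x00090beb
ver (5b) val=22 bits=0x16 at bit 21: 0x02c90beb
state (6b) val=-13 bits=0x33 at bit 26: 0xcec90beb
word = 0xcec90beb → little-endian bytes:
  [0]=0xeb  [1]=0x0b  [2]=0xc9  [3]=0xce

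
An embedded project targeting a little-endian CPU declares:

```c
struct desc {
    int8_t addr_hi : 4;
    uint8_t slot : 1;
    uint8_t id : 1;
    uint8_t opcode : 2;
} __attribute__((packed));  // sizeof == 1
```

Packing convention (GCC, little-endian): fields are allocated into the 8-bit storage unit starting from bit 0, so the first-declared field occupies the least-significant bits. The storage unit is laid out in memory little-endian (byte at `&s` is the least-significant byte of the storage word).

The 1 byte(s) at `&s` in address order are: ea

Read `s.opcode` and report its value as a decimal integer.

3

[0]=0xea (little-endian) → word 0xea
addr_hi [0+:4] = (word>>0) & 0xf = 10
slot [4+:1] = (word>>4) & 0x1 = 0
id [5+:1] = (word>>5) & 0x1 = 1
opcode [6+:2] = (word>>6) & 0x3 = 3  ←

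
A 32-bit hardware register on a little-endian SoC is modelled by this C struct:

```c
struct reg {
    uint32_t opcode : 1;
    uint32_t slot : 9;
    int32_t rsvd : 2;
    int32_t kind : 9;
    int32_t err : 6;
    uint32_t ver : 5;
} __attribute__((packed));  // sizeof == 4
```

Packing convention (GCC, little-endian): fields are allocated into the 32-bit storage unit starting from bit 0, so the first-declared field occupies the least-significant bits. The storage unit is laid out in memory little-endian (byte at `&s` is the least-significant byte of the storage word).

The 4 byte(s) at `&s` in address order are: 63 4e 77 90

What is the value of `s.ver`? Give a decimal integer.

18

[0]=0x63 [1]=0x4e [2]=0x77 [3]=0x90 (little-endian) → word 0x90774e63
opcode:1 @ bit 0 → (0x90774e63>>0)&0x1 = 0x1
slot:9 @ bit 1 → (0x90774e63>>1)&0x1ff = 0x131
rsvd:2 @ bit 10 → (0x90774e63>>10)&0x3 = 0x3
kind:9 @ bit 12 → (0x90774e63>>12)&0x1ff = 0x174
err:6 @ bit 21 → (0x90774e63>>21)&0x3f = 0x3
ver:5 @ bit 27 → (0x90774e63>>27)&0x1f = 0x12  ←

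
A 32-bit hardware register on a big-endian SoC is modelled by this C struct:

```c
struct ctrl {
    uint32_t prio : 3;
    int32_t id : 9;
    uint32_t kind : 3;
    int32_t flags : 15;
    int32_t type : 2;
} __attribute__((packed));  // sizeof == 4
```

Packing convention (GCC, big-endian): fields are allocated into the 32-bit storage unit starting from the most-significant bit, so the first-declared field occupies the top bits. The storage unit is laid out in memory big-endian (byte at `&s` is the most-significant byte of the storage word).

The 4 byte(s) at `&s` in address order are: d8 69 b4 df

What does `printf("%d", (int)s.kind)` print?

[0]=0xd8 [1]=0x69 [2]=0xb4 [3]=0xdf (big-endian) → word 0xd869b4df
prio:3 @ bit 29 → (0xd869b4df>>29)&0x7 = 0x6
id:9 @ bit 20 → (0xd869b4df>>20)&0x1ff = 0x186
kind:3 @ bit 17 → (0xd869b4df>>17)&0x7 = 0x4  ←
flags:15 @ bit 2 → (0xd869b4df>>2)&0x7fff = 0x6d37
type:2 @ bit 0 → (0xd869b4df>>0)&0x3 = 0x3

4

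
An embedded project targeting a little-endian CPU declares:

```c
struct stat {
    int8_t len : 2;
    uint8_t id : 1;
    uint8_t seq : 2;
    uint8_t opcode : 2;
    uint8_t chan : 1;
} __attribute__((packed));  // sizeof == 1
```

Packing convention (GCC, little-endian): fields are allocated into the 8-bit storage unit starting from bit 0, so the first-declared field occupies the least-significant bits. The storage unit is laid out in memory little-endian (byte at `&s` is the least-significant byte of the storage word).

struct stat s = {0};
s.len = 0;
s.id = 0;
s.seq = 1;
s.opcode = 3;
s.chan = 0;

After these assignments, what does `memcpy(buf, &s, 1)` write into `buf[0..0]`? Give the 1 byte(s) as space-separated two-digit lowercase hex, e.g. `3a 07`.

68

len:2 = 0 → 0x0 << 0 → word 0x00
id:1 = 0 → 0x0 << 2 → word 0x00
seq:2 = 1 → 0x1 << 3 → word 0x08
opcode:2 = 3 → 0x3 << 5 → word 0x68
chan:1 = 0 → 0x0 << 7 → word 0x68
word = 0x68 → little-endian bytes:
  [0]=0x68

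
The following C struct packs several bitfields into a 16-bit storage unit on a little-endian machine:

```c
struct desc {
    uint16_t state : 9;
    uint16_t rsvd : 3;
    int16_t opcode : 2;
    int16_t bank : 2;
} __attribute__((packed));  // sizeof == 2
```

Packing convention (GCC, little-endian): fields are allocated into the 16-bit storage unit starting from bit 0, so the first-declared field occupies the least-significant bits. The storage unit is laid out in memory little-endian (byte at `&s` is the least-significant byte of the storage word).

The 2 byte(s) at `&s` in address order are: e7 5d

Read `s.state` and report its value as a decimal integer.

[0]=0xe7 [1]=0x5d (little-endian) → word 0x5de7
state:9 @ bit 0 → (0x5de7>>0)&0x1ff = 0x1e7  ←
rsvd:3 @ bit 9 → (0x5de7>>9)&0x7 = 0x6
opcode:2 @ bit 12 → (0x5de7>>12)&0x3 = 0x1
bank:2 @ bit 14 → (0x5de7>>14)&0x3 = 0x1

487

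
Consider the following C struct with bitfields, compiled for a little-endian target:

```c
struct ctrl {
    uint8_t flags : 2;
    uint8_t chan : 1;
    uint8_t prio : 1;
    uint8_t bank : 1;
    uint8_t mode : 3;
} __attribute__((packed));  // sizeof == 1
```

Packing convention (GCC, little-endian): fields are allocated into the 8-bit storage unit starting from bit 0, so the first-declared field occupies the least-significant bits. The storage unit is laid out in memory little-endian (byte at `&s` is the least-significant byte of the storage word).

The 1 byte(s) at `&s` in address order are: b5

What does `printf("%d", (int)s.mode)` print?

5

[0]=0xb5 (little-endian) → word 0xb5
flags [0+:2] = (word>>0) & 0x3 = 1
chan [2+:1] = (word>>2) & 0x1 = 1
prio [3+:1] = (word>>3) & 0x1 = 0
bank [4+:1] = (word>>4) & 0x1 = 1
mode [5+:3] = (word>>5) & 0x7 = 5  ←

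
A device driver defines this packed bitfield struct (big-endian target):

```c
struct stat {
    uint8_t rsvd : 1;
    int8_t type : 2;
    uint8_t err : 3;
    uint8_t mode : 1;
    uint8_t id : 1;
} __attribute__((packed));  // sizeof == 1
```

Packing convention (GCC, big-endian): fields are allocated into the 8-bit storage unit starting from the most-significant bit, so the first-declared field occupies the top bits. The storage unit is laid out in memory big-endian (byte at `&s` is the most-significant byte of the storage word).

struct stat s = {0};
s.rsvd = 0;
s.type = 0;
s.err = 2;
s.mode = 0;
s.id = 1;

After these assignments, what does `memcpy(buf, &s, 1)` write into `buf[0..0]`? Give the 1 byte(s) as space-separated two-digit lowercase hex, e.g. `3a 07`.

09

[7+:1] rsvd=0 & 0x1 = 0x0; word=0x00
[5+:2] type=0 & 0x3 = 0x0; word=0x00
[2+:3] err=2 & 0x7 = 0x2; word=0x08
[1+:1] mode=0 & 0x1 = 0x0; word=0x08
[0+:1] id=1 & 0x1 = 0x1; word=0x09
word = 0x09 → big-endian bytes:
  [0]=0x09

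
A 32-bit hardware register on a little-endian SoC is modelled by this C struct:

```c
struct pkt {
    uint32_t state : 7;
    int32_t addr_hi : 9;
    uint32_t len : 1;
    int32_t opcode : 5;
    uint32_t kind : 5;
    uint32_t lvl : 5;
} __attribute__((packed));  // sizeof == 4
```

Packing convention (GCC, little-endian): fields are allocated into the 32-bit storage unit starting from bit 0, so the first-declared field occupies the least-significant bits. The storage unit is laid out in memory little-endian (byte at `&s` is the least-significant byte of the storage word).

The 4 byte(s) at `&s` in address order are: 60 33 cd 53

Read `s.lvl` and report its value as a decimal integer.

[0]=0x60 [1]=0x33 [2]=0xcd [3]=0x53 (little-endian) → word 0x53cd3360
state:7 @ bit 0 → (0x53cd3360>>0)&0x7f = 0x60
addr_hi:9 @ bit 7 → (0x53cd3360>>7)&0x1ff = 0x66
len:1 @ bit 16 → (0x53cd3360>>16)&0x1 = 0x1
opcode:5 @ bit 17 → (0x53cd3360>>17)&0x1f = 0x6
kind:5 @ bit 22 → (0x53cd3360>>22)&0x1f = 0xf
lvl:5 @ bit 27 → (0x53cd3360>>27)&0x1f = 0xa  ←

10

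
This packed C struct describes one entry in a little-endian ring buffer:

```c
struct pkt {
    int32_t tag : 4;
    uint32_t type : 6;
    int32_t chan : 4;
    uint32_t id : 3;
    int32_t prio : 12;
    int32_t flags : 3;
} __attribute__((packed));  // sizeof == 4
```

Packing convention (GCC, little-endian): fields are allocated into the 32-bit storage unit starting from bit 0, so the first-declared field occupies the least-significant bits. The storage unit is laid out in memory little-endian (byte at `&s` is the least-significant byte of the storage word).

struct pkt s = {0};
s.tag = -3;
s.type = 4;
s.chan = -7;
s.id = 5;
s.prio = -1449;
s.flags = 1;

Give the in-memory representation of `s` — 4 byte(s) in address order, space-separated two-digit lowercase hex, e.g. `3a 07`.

4d 64 af 34

tag:4 = -3 → 0xd << 0 → word 0x0000000d
type:6 = 4 → 0x4 << 4 → word 0x0000004d
chan:4 = -7 → 0x9 << 10 → word 0x0000244d
id:3 = 5 → 0x5 << 14 → word 0x0001644d
prio:12 = -1449 → 0xa57 << 17 → word 0x14af644d
flags:3 = 1 → 0x1 << 29 → word 0x34af644d
word = 0x34af644d → little-endian bytes:
  [0]=0x4d  [1]=0x64  [2]=0xaf  [3]=0x34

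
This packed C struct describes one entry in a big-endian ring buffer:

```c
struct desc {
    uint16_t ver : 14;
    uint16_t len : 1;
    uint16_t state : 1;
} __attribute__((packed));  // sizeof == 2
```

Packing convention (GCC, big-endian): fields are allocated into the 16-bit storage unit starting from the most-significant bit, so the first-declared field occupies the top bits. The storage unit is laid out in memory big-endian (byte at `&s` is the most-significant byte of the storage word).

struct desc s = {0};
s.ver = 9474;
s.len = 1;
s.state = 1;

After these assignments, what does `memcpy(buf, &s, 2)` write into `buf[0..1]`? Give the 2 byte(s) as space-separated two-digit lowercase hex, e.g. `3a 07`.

ver (14b) val=9474 bits=0x2502 at bit 2: 0x9408
len (1b) val=1 bits=0x1 at bit 1: 0x940a
state (1b) val=1 bits=0x1 at bit 0: 0x940b
word = 0x940b → big-endian bytes:
  [0]=0x94  [1]=0x0b

94 0b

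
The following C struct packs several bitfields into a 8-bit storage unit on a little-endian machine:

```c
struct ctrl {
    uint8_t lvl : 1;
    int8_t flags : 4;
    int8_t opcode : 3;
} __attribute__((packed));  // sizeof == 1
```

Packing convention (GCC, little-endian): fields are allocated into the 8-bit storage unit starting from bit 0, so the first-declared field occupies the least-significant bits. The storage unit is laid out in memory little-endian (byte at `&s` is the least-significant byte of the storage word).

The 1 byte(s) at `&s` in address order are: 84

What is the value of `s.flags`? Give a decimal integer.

[0]=0x84 (little-endian) → word 0x84
lvl:1 @ bit 0 → (0x84>>0)&0x1 = 0x0
flags:4 @ bit 1 → (0x84>>1)&0xf = 0x2  ←
opcode:3 @ bit 5 → (0x84>>5)&0x7 = 0x4
flags signed 4b, MSB=0: value = 2

2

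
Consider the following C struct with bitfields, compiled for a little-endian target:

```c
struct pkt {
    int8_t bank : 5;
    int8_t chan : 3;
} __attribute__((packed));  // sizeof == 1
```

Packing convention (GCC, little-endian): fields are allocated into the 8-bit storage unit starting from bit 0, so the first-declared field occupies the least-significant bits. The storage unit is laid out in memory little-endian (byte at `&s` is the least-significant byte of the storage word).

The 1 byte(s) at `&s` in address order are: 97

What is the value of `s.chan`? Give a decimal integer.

[0]=0x97 (little-endian) → word 0x97
bank:5 @ bit 0 → (0x97>>0)&0x1f = 0x17
chan:3 @ bit 5 → (0x97>>5)&0x7 = 0x4  ←
chan signed 3b, MSB=1: 4 - 8 = -4

-4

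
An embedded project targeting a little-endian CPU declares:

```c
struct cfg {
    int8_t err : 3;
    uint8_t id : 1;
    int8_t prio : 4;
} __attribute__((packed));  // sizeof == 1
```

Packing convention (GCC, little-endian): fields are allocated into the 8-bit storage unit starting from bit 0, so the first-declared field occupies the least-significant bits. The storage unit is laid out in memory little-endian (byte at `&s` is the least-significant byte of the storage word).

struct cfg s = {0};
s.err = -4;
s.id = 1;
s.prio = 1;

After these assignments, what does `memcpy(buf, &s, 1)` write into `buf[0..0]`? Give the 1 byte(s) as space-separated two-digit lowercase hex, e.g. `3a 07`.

err (3b) val=-4 bits=0x4 at bit 0: 0x04
id (1b) val=1 bits=0x1 at bit 3: 0x0c
prio (4b) val=1 bits=0x1 at bit 4: 0x1c
word = 0x1c → little-endian bytes:
  [0]=0x1c

1c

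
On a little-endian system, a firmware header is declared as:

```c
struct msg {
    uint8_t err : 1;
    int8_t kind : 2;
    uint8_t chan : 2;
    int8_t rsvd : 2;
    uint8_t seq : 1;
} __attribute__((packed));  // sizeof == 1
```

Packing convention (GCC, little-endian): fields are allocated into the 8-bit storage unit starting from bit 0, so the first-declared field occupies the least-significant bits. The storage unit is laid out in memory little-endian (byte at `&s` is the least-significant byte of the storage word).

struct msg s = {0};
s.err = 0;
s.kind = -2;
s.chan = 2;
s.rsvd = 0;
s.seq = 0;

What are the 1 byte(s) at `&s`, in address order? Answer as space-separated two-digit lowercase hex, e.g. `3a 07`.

14

err (1b) val=0 bits=0x0 at bit 0: 0x00
kind (2b) val=-2 bits=0x2 at bit 1: 0x04
chan (2b) val=2 bits=0x2 at bit 3: 0x14
rsvd (2b) val=0 bits=0x0 at bit 5: 0x14
seq (1b) val=0 bits=0x0 at bit 7: 0x14
word = 0x14 → little-endian bytes:
  [0]=0x14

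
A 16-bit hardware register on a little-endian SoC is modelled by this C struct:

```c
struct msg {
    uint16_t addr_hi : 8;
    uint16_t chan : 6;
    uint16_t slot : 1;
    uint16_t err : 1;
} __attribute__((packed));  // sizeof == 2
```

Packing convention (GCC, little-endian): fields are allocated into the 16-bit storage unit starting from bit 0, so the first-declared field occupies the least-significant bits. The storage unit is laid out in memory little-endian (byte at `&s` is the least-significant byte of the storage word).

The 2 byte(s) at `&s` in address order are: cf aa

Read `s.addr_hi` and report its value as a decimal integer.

[0]=0xcf [1]=0xaa (little-endian) → word 0xaacf
addr_hi:8 @ bit 0 → (0xaacf>>0)&0xff = 0xcf  ←
chan:6 @ bit 8 → (0xaacf>>8)&0x3f = 0x2a
slot:1 @ bit 14 → (0xaacf>>14)&0x1 = 0x0
err:1 @ bit 15 → (0xaacf>>15)&0x1 = 0x1

207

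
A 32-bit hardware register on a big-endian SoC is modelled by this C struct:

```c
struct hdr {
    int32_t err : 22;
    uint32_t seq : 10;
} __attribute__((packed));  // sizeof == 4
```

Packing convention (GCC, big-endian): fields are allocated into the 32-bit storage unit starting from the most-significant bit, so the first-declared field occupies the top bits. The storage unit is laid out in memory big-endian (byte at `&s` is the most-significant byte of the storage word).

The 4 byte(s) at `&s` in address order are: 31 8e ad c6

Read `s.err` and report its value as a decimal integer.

811947

[0]=0x31 [1]=0x8e [2]=0xad [3]=0xc6 (big-endian) → word 0x318eadc6
err [10+:22] = (word>>10) & 0x3fffff = 811947  ←
seq [0+:10] = (word>>0) & 0x3ff = 454
err signed 22b, MSB=0: value = 811947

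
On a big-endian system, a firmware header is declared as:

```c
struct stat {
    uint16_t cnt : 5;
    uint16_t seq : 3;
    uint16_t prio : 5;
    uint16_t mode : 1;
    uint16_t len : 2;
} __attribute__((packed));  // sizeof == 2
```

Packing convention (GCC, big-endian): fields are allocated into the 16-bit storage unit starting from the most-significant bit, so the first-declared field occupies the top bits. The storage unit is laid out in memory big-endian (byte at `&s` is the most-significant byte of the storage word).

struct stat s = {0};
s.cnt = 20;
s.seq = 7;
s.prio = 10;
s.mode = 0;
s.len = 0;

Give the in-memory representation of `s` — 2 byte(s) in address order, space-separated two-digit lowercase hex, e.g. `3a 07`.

a7 50

[11+:5] cnt=20 & 0x1f = 0x14; word=0xa000
[8+:3] seq=7 & 0x7 = 0x7; word=0xa700
[3+:5] prio=10 & 0x1f = 0xa; word=0xa750
[2+:1] mode=0 & 0x1 = 0x0; word=0xa750
[0+:2] len=0 & 0x3 = 0x0; word=0xa750
word = 0xa750 → big-endian bytes:
  [0]=0xa7  [1]=0x50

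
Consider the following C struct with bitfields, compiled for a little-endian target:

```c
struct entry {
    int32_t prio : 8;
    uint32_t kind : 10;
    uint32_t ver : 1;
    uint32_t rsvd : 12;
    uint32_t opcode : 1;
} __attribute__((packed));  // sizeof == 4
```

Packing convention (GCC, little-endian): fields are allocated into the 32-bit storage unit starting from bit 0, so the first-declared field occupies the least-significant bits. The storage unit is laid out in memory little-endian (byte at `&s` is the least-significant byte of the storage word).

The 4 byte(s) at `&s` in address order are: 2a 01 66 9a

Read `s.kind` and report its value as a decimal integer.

513

[0]=0x2a [1]=0x01 [2]=0x66 [3]=0x9a (little-endian) → word 0x9a66012a
prio:8 @ bit 0 → (0x9a66012a>>0)&0xff = 0x2a
kind:10 @ bit 8 → (0x9a66012a>>8)&0x3ff = 0x201  ←
ver:1 @ bit 18 → (0x9a66012a>>18)&0x1 = 0x1
rsvd:12 @ bit 19 → (0x9a66012a>>19)&0xfff = 0x34c
opcode:1 @ bit 31 → (0x9a66012a>>31)&0x1 = 0x1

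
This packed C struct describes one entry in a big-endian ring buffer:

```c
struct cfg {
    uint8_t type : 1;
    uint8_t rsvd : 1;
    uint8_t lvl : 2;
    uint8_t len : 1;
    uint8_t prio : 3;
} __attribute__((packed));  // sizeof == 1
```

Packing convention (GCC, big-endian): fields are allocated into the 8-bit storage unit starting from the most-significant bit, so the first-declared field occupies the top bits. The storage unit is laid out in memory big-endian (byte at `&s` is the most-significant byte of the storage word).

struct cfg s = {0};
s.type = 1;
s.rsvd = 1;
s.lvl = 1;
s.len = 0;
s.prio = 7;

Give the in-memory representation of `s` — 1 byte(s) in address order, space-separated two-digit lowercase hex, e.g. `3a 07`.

d7

type (1b) val=1 bits=0x1 at bit 7: 0x80
rsvd (1b) val=1 bits=0x1 at bit 6: 0xc0
lvl (2b) val=1 bits=0x1 at bit 4: 0xd0
len (1b) val=0 bits=0x0 at bit 3: 0xd0
prio (3b) val=7 bits=0x7 at bit 0: 0xd7
word = 0xd7 → big-endian bytes:
  [0]=0xd7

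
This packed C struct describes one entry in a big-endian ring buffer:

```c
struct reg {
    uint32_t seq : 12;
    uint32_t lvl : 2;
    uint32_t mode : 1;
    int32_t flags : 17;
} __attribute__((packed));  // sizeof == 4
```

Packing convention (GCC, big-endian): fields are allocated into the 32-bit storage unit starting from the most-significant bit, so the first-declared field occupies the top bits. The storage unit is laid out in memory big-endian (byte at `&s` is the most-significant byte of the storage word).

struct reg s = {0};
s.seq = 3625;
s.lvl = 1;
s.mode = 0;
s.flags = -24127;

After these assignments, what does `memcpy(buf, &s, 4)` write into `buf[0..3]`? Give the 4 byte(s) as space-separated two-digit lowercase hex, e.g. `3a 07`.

[20+:12] seq=3625 & 0xfff = 0xe29; word=0xe2900000
[18+:2] lvl=1 & 0x3 = 0x1; word=0xe2940000
[17+:1] mode=0 & 0x1 = 0x0; word=0xe2940000
[0+:17] flags=-24127 & 0x1ffff = 0x1a1c1; word=0xe295a1c1
word = 0xe295a1c1 → big-endian bytes:
  [0]=0xe2  [1]=0x95  [2]=0xa1  [3]=0xc1

e2 95 a1 c1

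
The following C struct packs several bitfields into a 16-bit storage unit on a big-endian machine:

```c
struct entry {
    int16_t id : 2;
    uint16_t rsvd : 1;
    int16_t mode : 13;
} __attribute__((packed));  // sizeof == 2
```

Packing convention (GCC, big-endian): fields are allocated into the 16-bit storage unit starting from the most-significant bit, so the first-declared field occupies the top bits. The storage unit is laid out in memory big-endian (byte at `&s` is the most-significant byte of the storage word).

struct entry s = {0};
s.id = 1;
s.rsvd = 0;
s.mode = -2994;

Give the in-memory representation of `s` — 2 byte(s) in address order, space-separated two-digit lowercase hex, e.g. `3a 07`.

id (2b) val=1 bits=0x1 at bit 14: 0x4000
rsvd (1b) val=0 bits=0x0 at bit 13: 0x4000
mode (13b) val=-2994 bits=0x144e at bit 0: 0x544e
word = 0x544e → big-endian bytes:
  [0]=0x54  [1]=0x4e

54 4e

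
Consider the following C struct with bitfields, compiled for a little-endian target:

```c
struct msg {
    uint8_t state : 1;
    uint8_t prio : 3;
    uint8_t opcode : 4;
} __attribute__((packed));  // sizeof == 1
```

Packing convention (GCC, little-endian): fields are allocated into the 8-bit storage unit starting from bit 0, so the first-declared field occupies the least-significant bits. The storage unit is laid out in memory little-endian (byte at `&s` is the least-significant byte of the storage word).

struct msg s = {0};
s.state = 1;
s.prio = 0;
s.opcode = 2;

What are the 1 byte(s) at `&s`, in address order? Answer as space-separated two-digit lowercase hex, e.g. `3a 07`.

state:1 = 1 → 0x1 << 0 → word 0x01
prio:3 = 0 → 0x0 << 1 → word 0x01
opcode:4 = 2 → 0x2 << 4 → word 0x21
word = 0x21 → little-endian bytes:
  [0]=0x21

21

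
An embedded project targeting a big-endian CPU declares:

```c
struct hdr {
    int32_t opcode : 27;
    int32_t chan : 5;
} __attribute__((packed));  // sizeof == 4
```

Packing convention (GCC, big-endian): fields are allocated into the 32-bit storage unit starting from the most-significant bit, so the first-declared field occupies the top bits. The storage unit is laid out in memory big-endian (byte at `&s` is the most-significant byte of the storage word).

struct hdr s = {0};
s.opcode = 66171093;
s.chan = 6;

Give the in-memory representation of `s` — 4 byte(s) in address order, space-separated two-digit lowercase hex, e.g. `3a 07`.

7e 36 1a a6

[5+:27] opcode=66171093 & 0x7ffffff = 0x3f1b0d5; word=0x7e361aa0
[0+:5] chan=6 & 0x1f = 0x6; word=0x7e361aa6
word = 0x7e361aa6 → big-endian bytes:
  [0]=0x7e  [1]=0x36  [2]=0x1a  [3]=0xa6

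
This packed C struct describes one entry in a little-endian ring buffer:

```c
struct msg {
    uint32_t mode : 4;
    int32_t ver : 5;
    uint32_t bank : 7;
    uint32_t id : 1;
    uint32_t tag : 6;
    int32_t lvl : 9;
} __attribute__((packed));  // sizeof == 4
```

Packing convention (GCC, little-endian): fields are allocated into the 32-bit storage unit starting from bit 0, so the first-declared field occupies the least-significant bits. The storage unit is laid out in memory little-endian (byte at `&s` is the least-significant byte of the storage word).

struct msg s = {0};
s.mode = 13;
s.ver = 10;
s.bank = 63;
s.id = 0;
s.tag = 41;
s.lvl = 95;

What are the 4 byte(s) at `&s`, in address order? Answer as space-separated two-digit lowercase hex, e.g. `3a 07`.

mode:4 = 13 → 0xd << 0 → word 0x0000000d
ver:5 = 10 → 0xa << 4 → word 0x000000ad
bank:7 = 63 → 0x3f << 9 → word 0x00007ead
id:1 = 0 → 0x0 << 16 → word 0x00007ead
tag:6 = 41 → 0x29 << 17 → word 0x00527ead
lvl:9 = 95 → 0x5f << 23 → word 0x2fd27ead
word = 0x2fd27ead → little-endian bytes:
  [0]=0xad  [1]=0x7e  [2]=0xd2  [3]=0x2f

ad 7e d2 2f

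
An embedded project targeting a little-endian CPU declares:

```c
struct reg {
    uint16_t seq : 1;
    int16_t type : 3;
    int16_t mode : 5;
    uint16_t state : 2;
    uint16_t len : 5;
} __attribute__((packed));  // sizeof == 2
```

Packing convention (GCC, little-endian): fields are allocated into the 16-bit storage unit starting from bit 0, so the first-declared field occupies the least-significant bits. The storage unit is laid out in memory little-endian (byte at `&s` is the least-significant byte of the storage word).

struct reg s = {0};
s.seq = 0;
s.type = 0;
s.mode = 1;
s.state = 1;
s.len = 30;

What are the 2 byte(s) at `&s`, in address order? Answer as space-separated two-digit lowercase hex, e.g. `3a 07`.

10 f2

seq:1 = 0 → 0x0 << 0 → word 0x0000
type:3 = 0 → 0x0 << 1 → word 0x0000
mode:5 = 1 → 0x1 << 4 → word 0x0010
state:2 = 1 → 0x1 << 9 → word 0x0210
len:5 = 30 → 0x1e << 11 → word 0xf210
word = 0xf210 → little-endian bytes:
  [0]=0x10  [1]=0xf2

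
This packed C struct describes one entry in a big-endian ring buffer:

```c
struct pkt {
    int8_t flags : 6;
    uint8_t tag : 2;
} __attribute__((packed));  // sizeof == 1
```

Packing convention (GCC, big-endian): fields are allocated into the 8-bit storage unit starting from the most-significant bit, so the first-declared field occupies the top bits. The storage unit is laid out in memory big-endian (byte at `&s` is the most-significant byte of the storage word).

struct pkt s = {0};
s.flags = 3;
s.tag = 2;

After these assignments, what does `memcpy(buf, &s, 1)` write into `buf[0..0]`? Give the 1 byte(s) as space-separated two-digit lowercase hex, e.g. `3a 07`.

[2+:6] flags=3 & 0x3f = 0x3; word=0x0c
[0+:2] tag=2 & 0x3 = 0x2; word=0x0e
word = 0x0e → big-endian bytes:
  [0]=0x0e

0e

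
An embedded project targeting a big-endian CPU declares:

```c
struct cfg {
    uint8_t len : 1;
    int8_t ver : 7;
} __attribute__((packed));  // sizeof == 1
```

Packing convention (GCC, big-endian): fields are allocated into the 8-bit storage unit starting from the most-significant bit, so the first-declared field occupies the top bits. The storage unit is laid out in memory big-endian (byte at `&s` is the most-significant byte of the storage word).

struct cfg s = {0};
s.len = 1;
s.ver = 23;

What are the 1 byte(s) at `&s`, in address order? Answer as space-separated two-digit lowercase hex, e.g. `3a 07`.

97

[7+:1] len=1 & 0x1 = 0x1; word=0x80
[0+:7] ver=23 & 0x7f = 0x17; word=0x97
word = 0x97 → big-endian bytes:
  [0]=0x97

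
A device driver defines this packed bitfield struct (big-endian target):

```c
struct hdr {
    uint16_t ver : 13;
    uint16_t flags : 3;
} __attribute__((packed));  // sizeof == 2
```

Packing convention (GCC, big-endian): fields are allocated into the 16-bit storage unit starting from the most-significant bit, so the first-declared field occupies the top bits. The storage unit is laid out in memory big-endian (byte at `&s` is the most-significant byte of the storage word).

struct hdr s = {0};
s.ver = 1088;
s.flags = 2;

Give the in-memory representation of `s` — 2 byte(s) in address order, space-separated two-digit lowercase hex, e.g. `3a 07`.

22 02

ver:13 = 1088 → 0x440 << 3 → word 0x2200
flags:3 = 2 → 0x2 << 0 → word 0x2202
word = 0x2202 → big-endian bytes:
  [0]=0x22  [1]=0x02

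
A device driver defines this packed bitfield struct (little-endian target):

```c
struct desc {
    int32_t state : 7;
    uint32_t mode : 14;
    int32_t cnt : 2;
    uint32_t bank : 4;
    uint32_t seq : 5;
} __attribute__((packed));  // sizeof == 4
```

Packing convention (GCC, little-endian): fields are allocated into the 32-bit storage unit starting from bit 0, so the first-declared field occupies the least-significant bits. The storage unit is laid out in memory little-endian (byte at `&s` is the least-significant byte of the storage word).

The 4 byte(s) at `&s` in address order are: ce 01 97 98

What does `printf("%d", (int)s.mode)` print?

[0]=0xce [1]=0x01 [2]=0x97 [3]=0x98 (little-endian) → word 0x989701ce
state [0+:7] = (word>>0) & 0x7f = 78
mode [7+:14] = (word>>7) & 0x3fff = 11779  ←
cnt [21+:2] = (word>>21) & 0x3 = 0
bank [23+:4] = (word>>23) & 0xf = 1
seq [27+:5] = (word>>27) & 0x1f = 19

11779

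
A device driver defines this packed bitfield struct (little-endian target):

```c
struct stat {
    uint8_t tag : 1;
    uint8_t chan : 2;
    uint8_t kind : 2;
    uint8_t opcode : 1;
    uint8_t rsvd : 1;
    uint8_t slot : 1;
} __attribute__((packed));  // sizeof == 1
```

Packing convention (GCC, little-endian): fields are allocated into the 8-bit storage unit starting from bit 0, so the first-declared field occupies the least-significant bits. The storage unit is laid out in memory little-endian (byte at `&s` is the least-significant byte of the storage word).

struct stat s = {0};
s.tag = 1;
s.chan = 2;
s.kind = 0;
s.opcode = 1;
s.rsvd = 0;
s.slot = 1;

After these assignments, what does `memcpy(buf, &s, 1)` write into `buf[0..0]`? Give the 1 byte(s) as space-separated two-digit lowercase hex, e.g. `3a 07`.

tag (1b) val=1 bits=0x1 at bit 0: 0x01
chan (2b) val=2 bits=0x2 at bit 1: 0x05
kind (2b) val=0 bits=0x0 at bit 3: 0x05
opcode (1b) val=1 bits=0x1 at bit 5: 0x25
rsvd (1b) val=0 bits=0x0 at bit 6: 0x25
slot (1b) val=1 bits=0x1 at bit 7: 0xa5
word = 0xa5 → little-endian bytes:
  [0]=0xa5

a5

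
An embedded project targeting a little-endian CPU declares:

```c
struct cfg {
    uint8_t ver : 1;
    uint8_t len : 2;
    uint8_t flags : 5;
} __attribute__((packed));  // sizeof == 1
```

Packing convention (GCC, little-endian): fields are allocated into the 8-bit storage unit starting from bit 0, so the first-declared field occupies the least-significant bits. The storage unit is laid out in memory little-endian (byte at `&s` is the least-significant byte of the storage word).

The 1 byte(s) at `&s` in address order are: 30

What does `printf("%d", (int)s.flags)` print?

6

[0]=0x30 (little-endian) → word 0x30
ver:1 @ bit 0 → (0x30>>0)&0x1 = 0x0
len:2 @ bit 1 → (0x30>>1)&0x3 = 0x0
flags:5 @ bit 3 → (0x30>>3)&0x1f = 0x6  ←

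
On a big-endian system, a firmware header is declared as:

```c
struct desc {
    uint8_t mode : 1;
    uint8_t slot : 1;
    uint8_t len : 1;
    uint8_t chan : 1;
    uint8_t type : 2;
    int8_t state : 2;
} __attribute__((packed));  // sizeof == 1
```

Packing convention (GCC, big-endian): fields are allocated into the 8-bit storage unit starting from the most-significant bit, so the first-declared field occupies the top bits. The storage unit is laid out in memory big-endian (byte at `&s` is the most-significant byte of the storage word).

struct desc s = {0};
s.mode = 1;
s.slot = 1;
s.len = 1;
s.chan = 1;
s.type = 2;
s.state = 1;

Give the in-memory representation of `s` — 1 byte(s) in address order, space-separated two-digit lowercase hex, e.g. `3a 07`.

f9

mode:1 = 1 → 0x1 << 7 → word 0x80
slot:1 = 1 → 0x1 << 6 → word 0xc0
len:1 = 1 → 0x1 << 5 → word 0xe0
chan:1 = 1 → 0x1 << 4 → word 0xf0
type:2 = 2 → 0x2 << 2 → word 0xf8
state:2 = 1 → 0x1 << 0 → word 0xf9
word = 0xf9 → big-endian bytes:
  [0]=0xf9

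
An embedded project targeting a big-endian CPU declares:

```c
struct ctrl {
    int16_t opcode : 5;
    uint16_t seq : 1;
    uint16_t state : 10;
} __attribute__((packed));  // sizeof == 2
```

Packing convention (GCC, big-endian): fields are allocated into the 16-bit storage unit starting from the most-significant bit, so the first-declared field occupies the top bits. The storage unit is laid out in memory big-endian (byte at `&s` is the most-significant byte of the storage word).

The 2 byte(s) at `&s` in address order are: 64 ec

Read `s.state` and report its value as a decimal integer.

236

[0]=0x64 [1]=0xec (big-endian) → word 0x64ec
opcode [11+:5] = (word>>11) & 0x1f = 12
seq [10+:1] = (word>>10) & 0x1 = 1
state [0+:10] = (word>>0) & 0x3ff = 236  ←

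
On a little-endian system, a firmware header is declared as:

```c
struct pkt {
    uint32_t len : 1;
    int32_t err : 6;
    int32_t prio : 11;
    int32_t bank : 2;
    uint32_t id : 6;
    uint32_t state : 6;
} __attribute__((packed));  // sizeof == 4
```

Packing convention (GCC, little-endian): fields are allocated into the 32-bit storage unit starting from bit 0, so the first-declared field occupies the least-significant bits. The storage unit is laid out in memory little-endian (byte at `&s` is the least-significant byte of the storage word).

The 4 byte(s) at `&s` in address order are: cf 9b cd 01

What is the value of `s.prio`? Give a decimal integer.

823

[0]=0xcf [1]=0x9b [2]=0xcd [3]=0x01 (little-endian) → word 0x01cd9bcf
len:1 @ bit 0 → (0x01cd9bcf>>0)&0x1 = 0x1
err:6 @ bit 1 → (0x01cd9bcf>>1)&0x3f = 0x27
prio:11 @ bit 7 → (0x01cd9bcf>>7)&0x7ff = 0x337  ←
bank:2 @ bit 18 → (0x01cd9bcf>>18)&0x3 = 0x3
id:6 @ bit 20 → (0x01cd9bcf>>20)&0x3f = 0x1c
state:6 @ bit 26 → (0x01cd9bcf>>26)&0x3f = 0x0
prio signed 11b, MSB=0: value = 823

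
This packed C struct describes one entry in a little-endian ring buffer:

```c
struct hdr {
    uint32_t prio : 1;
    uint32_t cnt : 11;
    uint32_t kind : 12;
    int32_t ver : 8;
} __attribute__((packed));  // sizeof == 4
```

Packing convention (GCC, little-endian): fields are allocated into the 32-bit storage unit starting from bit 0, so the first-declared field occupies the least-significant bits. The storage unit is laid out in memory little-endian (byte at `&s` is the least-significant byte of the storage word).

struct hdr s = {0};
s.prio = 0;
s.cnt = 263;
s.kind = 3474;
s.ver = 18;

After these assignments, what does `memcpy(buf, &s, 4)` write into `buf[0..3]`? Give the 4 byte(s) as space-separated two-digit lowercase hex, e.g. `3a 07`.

prio (1b) val=0 bits=0x0 at bit 0: 0x00000000
cnt (11b) val=263 bits=0x107 at bit 1: 0x0000020e
kind (12b) val=3474 bits=0xd92 at bit 12: 0x00d9220e
ver (8b) val=18 bits=0x12 at bit 24: 0x12d9220e
word = 0x12d9220e → little-endian bytes:
  [0]=0x0e  [1]=0x22  [2]=0xd9  [3]=0x12

0e 22 d9 12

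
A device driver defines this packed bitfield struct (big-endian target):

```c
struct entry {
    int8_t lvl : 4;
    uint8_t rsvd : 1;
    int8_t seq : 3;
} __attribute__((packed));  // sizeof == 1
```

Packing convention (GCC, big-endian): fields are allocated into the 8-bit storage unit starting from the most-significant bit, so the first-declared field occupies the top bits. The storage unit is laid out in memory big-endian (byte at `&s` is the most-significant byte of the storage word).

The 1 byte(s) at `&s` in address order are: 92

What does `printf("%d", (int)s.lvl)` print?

[0]=0x92 (big-endian) → word 0x92
lvl [4+:4] = (word>>4) & 0xf = 9  ←
rsvd [3+:1] = (word>>3) & 0x1 = 0
seq [0+:3] = (word>>0) & 0x7 = 2
lvl signed 4b, MSB=1: 9 - 16 = -7

-7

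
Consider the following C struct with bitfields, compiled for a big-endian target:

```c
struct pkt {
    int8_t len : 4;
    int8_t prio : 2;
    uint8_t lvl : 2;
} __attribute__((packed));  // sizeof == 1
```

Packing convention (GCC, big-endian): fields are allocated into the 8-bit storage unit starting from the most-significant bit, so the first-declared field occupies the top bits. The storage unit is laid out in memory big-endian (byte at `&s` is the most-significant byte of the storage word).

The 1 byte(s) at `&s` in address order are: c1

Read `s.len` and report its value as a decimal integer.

-4

[0]=0xc1 (big-endian) → word 0xc1
len:4 @ bit 4 → (0xc1>>4)&0xf = 0xc  ←
prio:2 @ bit 2 → (0xc1>>2)&0x3 = 0x0
lvl:2 @ bit 0 → (0xc1>>0)&0x3 = 0x1
len signed 4b, MSB=1: 12 - 16 = -4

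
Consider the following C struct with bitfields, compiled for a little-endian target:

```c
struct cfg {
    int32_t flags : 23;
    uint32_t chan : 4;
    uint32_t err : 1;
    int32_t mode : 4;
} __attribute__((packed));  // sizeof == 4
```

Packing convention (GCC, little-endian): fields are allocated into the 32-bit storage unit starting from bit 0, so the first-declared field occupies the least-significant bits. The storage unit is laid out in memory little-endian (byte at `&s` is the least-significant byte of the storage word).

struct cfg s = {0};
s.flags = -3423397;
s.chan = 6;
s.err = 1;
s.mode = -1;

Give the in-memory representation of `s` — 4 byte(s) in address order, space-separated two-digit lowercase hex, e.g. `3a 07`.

5b c3 4b fb

flags (23b) val=-3423397 bits=0x4bc35b at bit 0: 0x004bc35b
chan (4b) val=6 bits=0x6 at bit 23: 0x034bc35b
err (1b) val=1 bits=0x1 at bit 27: 0x0b4bc35b
mode (4b) val=-1 bits=0xf at bit 28: 0xfb4bc35b
word = 0xfb4bc35b → little-endian bytes:
  [0]=0x5b  [1]=0xc3  [2]=0x4b  [3]=0xfb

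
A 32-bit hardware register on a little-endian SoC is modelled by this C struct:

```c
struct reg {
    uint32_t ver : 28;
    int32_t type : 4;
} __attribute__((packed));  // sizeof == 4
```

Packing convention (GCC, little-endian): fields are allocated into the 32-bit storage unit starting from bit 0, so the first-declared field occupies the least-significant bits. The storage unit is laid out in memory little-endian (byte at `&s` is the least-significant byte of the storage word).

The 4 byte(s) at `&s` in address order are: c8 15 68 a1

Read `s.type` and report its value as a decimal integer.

-6

[0]=0xc8 [1]=0x15 [2]=0x68 [3]=0xa1 (little-endian) → word 0xa16815c8
ver [0+:28] = (word>>0) & 0xfffffff = 23598536
type [28+:4] = (word>>28) & 0xf = 10  ←
type signed 4b, MSB=1: 10 - 16 = -6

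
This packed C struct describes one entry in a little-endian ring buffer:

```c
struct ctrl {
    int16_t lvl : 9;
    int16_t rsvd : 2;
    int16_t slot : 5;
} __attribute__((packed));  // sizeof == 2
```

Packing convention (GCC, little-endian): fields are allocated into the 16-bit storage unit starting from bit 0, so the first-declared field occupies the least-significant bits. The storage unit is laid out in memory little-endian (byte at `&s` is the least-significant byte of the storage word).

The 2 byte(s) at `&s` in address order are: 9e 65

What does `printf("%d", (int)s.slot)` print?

12

[0]=0x9e [1]=0x65 (little-endian) → word 0x659e
lvl:9 @ bit 0 → (0x659e>>0)&0x1ff = 0x19e
rsvd:2 @ bit 9 → (0x659e>>9)&0x3 = 0x2
slot:5 @ bit 11 → (0x659e>>11)&0x1f = 0xc  ←
slot signed 5b, MSB=0: value = 12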